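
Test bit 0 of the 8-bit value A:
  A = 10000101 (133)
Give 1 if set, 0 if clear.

Bit 0 is the 1st from the right.
  10000101
         ^
That bit is 1.

Answer: 1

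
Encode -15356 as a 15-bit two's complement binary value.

1. Binary of +15356:  011101111111100
2. Invert bits:     100010000000011
3. Add 1:           100010000000100

Answer: 100010000000100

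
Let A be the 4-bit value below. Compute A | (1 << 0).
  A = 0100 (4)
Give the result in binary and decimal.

Mask = 1 << 0 = 0001
Bit 0 of A is 0, so OR-ing with the mask flips it to 1.
  0100
| 0001
------
  0101

Answer: 0101 (5)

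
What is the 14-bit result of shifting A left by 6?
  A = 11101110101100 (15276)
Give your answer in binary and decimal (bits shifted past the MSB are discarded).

Shift left by 6: drop the top 6 bit(s), append 6 zero(s) on the right.
  11101110101100  ->  discard [111011], keep [10101100], append 000000
= 10101100000000

Answer: 10101100000000 (11008)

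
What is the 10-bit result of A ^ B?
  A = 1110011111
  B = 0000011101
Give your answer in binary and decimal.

Apply ^ to each column (1 where bits differ):
  1110011111
^ 0000011101
------------
  1110000010

Answer: 1110000010 (898)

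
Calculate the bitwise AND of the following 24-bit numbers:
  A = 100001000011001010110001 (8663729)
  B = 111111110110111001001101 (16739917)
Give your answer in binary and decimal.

Apply & to each column (1 only where both bits are 1):
  100001000011001010110001
& 111111110110111001001101
--------------------------
  100001000010001000000001

Answer: 100001000010001000000001 (8659457)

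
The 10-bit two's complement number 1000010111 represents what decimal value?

MSB is 1, so the value is negative. Find the magnitude:
1. Invert bits:  0111101000
2. Add 1:        0111101001  = 489
3. Apply sign:   -489

Answer: -489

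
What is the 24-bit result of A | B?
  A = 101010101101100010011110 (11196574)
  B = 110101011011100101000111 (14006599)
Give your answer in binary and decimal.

Apply | to each column (1 where either bit is 1):
  101010101101100010011110
| 110101011011100101000111
--------------------------
  111111111111100111011111

Answer: 111111111111100111011111 (16775647)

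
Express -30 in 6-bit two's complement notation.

1. Binary of +30:  011110
2. Invert bits:     100001
3. Add 1:           100010

Answer: 100010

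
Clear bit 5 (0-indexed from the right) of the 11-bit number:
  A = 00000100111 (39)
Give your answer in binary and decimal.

Mask = ~(1 << 5) = 11111011111
Bit 5 of A is 1, so AND-ing with the mask clears it to 0.
  00000100111
& 11111011111
-------------
  00000000111

Answer: 00000000111 (7)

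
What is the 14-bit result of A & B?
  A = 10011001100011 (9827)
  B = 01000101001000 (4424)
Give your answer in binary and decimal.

Apply & to each column (1 only where both bits are 1):
  10011001100011
& 01000101001000
----------------
  00000001000000

Answer: 00000001000000 (64)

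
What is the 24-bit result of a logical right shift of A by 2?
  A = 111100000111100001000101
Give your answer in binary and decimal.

Logical shift right by 2: drop the bottom 2 bit(s), prepend 2 zero(s) on the left.
  111100000111100001000101  ->  keep [1111000001111000010001], discard [01], prepend 00
= 001111000001111000010001

Answer: 001111000001111000010001 (3939857)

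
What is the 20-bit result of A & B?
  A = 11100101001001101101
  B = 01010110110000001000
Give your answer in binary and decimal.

Apply & to each column (1 only where both bits are 1):
  11100101001001101101
& 01010110110000001000
----------------------
  01000100000000001000

Answer: 01000100000000001000 (278536)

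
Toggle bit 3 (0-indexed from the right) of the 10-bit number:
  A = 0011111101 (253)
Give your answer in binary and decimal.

Mask = 1 << 3 = 0000001000
Bit 3 of A is 1; XOR with the mask flips it to 0.
  0011111101
^ 0000001000
------------
  0011110101

Answer: 0011110101 (245)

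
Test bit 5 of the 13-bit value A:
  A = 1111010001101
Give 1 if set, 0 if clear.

Bit 5 is the 6th from the right.
  1111010001101
         ^
That bit is 0.

Answer: 0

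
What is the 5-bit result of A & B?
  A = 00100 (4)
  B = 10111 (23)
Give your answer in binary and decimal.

Apply & to each column (1 only where both bits are 1):
  00100
& 10111
-------
  00100

Answer: 00100 (4)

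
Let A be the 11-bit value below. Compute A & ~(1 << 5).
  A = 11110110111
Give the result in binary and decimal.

Mask = ~(1 << 5) = 11111011111
Bit 5 of A is 1, so AND-ing with the mask clears it to 0.
  11110110111
& 11111011111
-------------
  11110010111

Answer: 11110010111 (1943)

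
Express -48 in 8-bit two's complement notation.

1. Binary of +48:  00110000
2. Invert bits:     11001111
3. Add 1:           11010000

Answer: 11010000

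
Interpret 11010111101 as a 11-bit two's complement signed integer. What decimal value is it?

MSB is 1, so the value is negative. Find the magnitude:
1. Invert bits:  00101000010
2. Add 1:        00101000011  = 323
3. Apply sign:   -323

Answer: -323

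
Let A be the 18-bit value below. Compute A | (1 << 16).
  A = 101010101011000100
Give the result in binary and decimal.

Mask = 1 << 16 = 010000000000000000
Bit 16 of A is 0, so OR-ing with the mask flips it to 1.
  101010101011000100
| 010000000000000000
--------------------
  111010101011000100

Answer: 111010101011000100 (240324)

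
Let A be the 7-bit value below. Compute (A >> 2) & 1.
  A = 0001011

Bit 2 is the 3rd from the right.
  0001011
      ^
That bit is 0.

Answer: 0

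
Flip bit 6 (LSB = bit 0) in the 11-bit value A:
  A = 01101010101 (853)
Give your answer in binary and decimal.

Mask = 1 << 6 = 00001000000
Bit 6 of A is 1; XOR with the mask flips it to 0.
  01101010101
^ 00001000000
-------------
  01100010101

Answer: 01100010101 (789)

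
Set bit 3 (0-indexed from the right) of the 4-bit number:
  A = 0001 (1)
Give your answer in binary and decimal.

Mask = 1 << 3 = 1000
Bit 3 of A is 0, so OR-ing with the mask flips it to 1.
  0001
| 1000
------
  1001

Answer: 1001 (9)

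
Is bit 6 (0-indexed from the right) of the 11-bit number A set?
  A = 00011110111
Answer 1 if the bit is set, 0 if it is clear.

Bit 6 is the 7th from the right.
  00011110111
      ^
That bit is 1.

Answer: 1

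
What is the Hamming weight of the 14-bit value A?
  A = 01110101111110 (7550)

01110101111110
1-bits at positions (from bit 0 = LSB): 1, 2, 3, 4, 5, 6, 8, 10, 11, 12
Count = 10

Answer: 10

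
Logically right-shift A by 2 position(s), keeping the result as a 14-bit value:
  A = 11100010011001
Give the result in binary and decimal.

Logical shift right by 2: drop the bottom 2 bit(s), prepend 2 zero(s) on the left.
  11100010011001  ->  keep [111000100110], discard [01], prepend 00
= 00111000100110

Answer: 00111000100110 (3622)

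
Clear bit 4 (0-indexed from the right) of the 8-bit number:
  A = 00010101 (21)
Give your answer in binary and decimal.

Mask = ~(1 << 4) = 11101111
Bit 4 of A is 1, so AND-ing with the mask clears it to 0.
  00010101
& 11101111
----------
  00000101

Answer: 00000101 (5)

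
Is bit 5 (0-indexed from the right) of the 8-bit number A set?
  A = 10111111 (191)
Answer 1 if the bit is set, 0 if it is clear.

Bit 5 is the 6th from the right.
  10111111
    ^
That bit is 1.

Answer: 1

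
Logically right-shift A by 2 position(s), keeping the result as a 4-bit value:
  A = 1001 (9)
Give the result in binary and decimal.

Logical shift right by 2: drop the bottom 2 bit(s), prepend 2 zero(s) on the left.
  1001  ->  keep [10], discard [01], prepend 00
= 0010

Answer: 0010 (2)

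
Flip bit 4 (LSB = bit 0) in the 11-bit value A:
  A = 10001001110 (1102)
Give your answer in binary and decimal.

Mask = 1 << 4 = 00000010000
Bit 4 of A is 0; XOR with the mask flips it to 1.
  10001001110
^ 00000010000
-------------
  10001011110

Answer: 10001011110 (1118)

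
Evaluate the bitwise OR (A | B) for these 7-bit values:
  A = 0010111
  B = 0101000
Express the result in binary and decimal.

Apply | to each column (1 where either bit is 1):
  0010111
| 0101000
---------
  0111111

Answer: 0111111 (63)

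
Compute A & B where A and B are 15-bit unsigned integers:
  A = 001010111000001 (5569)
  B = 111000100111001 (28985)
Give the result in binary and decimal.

Apply & to each column (1 only where both bits are 1):
  001010111000001
& 111000100111001
-----------------
  001000100000001

Answer: 001000100000001 (4353)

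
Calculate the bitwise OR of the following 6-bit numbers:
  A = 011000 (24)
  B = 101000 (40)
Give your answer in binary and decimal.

Apply | to each column (1 where either bit is 1):
  011000
| 101000
--------
  111000

Answer: 111000 (56)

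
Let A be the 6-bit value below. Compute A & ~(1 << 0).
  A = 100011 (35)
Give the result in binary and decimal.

Mask = ~(1 << 0) = 111110
Bit 0 of A is 1, so AND-ing with the mask clears it to 0.
  100011
& 111110
--------
  100010

Answer: 100010 (34)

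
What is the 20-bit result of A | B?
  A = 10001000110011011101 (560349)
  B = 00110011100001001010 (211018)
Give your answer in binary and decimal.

Apply | to each column (1 where either bit is 1):
  10001000110011011101
| 00110011100001001010
----------------------
  10111011110011011111

Answer: 10111011110011011111 (769247)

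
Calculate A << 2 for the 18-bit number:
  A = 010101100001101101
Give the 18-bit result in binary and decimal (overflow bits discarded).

Shift left by 2: drop the top 2 bit(s), append 2 zero(s) on the right.
  010101100001101101  ->  discard [01], keep [0101100001101101], append 00
= 010110000110110100

Answer: 010110000110110100 (90548)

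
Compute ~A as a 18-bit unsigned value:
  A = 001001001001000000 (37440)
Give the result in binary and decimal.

Flip each bit (0->1, 1->0):
  001001001001000000
  110110110110111111

Answer: 110110110110111111 (224703)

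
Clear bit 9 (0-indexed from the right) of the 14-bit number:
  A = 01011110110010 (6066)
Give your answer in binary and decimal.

Mask = ~(1 << 9) = 11110111111111
Bit 9 of A is 1, so AND-ing with the mask clears it to 0.
  01011110110010
& 11110111111111
----------------
  01010110110010

Answer: 01010110110010 (5554)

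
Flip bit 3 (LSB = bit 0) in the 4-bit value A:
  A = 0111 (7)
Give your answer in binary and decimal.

Mask = 1 << 3 = 1000
Bit 3 of A is 0; XOR with the mask flips it to 1.
  0111
^ 1000
------
  1111

Answer: 1111 (15)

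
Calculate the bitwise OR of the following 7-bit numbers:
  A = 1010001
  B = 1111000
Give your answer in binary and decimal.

Apply | to each column (1 where either bit is 1):
  1010001
| 1111000
---------
  1111001

Answer: 1111001 (121)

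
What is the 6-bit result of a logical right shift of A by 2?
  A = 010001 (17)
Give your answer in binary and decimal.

Logical shift right by 2: drop the bottom 2 bit(s), prepend 2 zero(s) on the left.
  010001  ->  keep [0100], discard [01], prepend 00
= 000100

Answer: 000100 (4)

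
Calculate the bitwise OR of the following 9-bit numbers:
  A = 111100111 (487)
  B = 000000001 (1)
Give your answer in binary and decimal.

Apply | to each column (1 where either bit is 1):
  111100111
| 000000001
-----------
  111100111

Answer: 111100111 (487)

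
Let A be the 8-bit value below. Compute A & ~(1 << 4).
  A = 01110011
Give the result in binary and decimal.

Mask = ~(1 << 4) = 11101111
Bit 4 of A is 1, so AND-ing with the mask clears it to 0.
  01110011
& 11101111
----------
  01100011

Answer: 01100011 (99)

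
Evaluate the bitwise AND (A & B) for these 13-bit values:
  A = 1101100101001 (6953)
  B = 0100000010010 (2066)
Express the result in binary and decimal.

Apply & to each column (1 only where both bits are 1):
  1101100101001
& 0100000010010
---------------
  0100000000000

Answer: 0100000000000 (2048)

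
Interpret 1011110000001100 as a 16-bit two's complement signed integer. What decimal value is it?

MSB is 1, so the value is negative. Find the magnitude:
1. Invert bits:  0100001111110011
2. Add 1:        0100001111110100  = 17396
3. Apply sign:   -17396

Answer: -17396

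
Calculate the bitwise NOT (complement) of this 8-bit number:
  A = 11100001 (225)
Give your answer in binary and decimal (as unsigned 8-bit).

Flip each bit (0->1, 1->0):
  11100001
  00011110

Answer: 00011110 (30)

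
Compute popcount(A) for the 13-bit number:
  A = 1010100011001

1010100011001
1-bits at positions (from bit 0 = LSB): 0, 3, 4, 8, 10, 12
Count = 6

Answer: 6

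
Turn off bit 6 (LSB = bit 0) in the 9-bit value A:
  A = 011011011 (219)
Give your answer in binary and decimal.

Mask = ~(1 << 6) = 110111111
Bit 6 of A is 1, so AND-ing with the mask clears it to 0.
  011011011
& 110111111
-----------
  010011011

Answer: 010011011 (155)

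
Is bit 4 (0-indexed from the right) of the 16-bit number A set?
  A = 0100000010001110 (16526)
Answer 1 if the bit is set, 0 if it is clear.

Bit 4 is the 5th from the right.
  0100000010001110
             ^
That bit is 0.

Answer: 0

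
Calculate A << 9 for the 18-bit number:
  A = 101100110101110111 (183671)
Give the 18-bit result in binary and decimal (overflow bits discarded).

Shift left by 9: drop the top 9 bit(s), append 9 zero(s) on the right.
  101100110101110111  ->  discard [101100110], keep [101110111], append 000000000
= 101110111000000000

Answer: 101110111000000000 (192000)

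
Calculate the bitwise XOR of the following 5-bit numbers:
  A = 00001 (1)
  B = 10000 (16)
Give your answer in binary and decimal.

Apply ^ to each column (1 where bits differ):
  00001
^ 10000
-------
  10001

Answer: 10001 (17)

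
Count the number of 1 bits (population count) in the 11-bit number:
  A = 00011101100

00011101100
1-bits at positions (from bit 0 = LSB): 2, 3, 5, 6, 7
Count = 5

Answer: 5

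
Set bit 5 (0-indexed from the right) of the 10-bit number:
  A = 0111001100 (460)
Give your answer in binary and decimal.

Mask = 1 << 5 = 0000100000
Bit 5 of A is 0, so OR-ing with the mask flips it to 1.
  0111001100
| 0000100000
------------
  0111101100

Answer: 0111101100 (492)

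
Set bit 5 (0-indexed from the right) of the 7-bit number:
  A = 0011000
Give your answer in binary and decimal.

Mask = 1 << 5 = 0100000
Bit 5 of A is 0, so OR-ing with the mask flips it to 1.
  0011000
| 0100000
---------
  0111000

Answer: 0111000 (56)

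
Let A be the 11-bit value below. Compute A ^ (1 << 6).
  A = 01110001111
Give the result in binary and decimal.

Mask = 1 << 6 = 00001000000
Bit 6 of A is 0; XOR with the mask flips it to 1.
  01110001111
^ 00001000000
-------------
  01111001111

Answer: 01111001111 (975)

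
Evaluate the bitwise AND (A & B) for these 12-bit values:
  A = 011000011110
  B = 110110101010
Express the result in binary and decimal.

Apply & to each column (1 only where both bits are 1):
  011000011110
& 110110101010
--------------
  010000001010

Answer: 010000001010 (1034)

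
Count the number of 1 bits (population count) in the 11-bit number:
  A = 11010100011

11010100011
1-bits at positions (from bit 0 = LSB): 0, 1, 5, 7, 9, 10
Count = 6

Answer: 6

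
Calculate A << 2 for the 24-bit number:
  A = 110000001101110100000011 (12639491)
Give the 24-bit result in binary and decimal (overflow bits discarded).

Shift left by 2: drop the top 2 bit(s), append 2 zero(s) on the right.
  110000001101110100000011  ->  discard [11], keep [0000001101110100000011], append 00
= 000000110111010000001100

Answer: 000000110111010000001100 (226316)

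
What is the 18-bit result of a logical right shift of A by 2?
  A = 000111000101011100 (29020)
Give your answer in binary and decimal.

Logical shift right by 2: drop the bottom 2 bit(s), prepend 2 zero(s) on the left.
  000111000101011100  ->  keep [0001110001010111], discard [00], prepend 00
= 000001110001010111

Answer: 000001110001010111 (7255)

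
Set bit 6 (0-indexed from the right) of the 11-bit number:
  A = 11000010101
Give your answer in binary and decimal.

Mask = 1 << 6 = 00001000000
Bit 6 of A is 0, so OR-ing with the mask flips it to 1.
  11000010101
| 00001000000
-------------
  11001010101

Answer: 11001010101 (1621)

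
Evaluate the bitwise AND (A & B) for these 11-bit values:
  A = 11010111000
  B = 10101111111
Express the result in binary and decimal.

Apply & to each column (1 only where both bits are 1):
  11010111000
& 10101111111
-------------
  10000111000

Answer: 10000111000 (1080)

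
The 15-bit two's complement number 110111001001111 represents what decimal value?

MSB is 1, so the value is negative. Find the magnitude:
1. Invert bits:  001000110110000
2. Add 1:        001000110110001  = 4529
3. Apply sign:   -4529

Answer: -4529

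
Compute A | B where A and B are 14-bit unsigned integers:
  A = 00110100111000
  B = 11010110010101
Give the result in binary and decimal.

Apply | to each column (1 where either bit is 1):
  00110100111000
| 11010110010101
----------------
  11110110111101

Answer: 11110110111101 (15805)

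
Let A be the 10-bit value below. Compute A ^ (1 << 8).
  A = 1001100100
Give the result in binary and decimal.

Mask = 1 << 8 = 0100000000
Bit 8 of A is 0; XOR with the mask flips it to 1.
  1001100100
^ 0100000000
------------
  1101100100

Answer: 1101100100 (868)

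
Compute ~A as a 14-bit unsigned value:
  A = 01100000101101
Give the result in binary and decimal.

Flip each bit (0->1, 1->0):
  01100000101101
  10011111010010

Answer: 10011111010010 (10194)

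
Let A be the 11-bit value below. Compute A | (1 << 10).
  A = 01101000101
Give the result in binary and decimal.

Mask = 1 << 10 = 10000000000
Bit 10 of A is 0, so OR-ing with the mask flips it to 1.
  01101000101
| 10000000000
-------------
  11101000101

Answer: 11101000101 (1861)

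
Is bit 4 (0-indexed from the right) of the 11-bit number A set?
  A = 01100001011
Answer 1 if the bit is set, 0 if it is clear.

Bit 4 is the 5th from the right.
  01100001011
        ^
That bit is 0.

Answer: 0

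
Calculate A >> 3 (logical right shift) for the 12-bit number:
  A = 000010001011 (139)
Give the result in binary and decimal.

Logical shift right by 3: drop the bottom 3 bit(s), prepend 3 zero(s) on the left.
  000010001011  ->  keep [000010001], discard [011], prepend 000
= 000000010001

Answer: 000000010001 (17)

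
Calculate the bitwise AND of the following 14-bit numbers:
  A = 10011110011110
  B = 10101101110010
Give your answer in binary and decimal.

Apply & to each column (1 only where both bits are 1):
  10011110011110
& 10101101110010
----------------
  10001100010010

Answer: 10001100010010 (8978)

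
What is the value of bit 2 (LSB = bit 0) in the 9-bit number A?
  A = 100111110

Bit 2 is the 3rd from the right.
  100111110
        ^
That bit is 1.

Answer: 1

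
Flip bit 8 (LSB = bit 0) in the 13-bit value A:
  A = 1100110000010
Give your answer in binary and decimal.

Mask = 1 << 8 = 0000100000000
Bit 8 of A is 1; XOR with the mask flips it to 0.
  1100110000010
^ 0000100000000
---------------
  1100010000010

Answer: 1100010000010 (6274)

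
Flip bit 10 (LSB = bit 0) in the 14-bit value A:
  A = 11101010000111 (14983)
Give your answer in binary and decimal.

Mask = 1 << 10 = 00010000000000
Bit 10 of A is 0; XOR with the mask flips it to 1.
  11101010000111
^ 00010000000000
----------------
  11111010000111

Answer: 11111010000111 (16007)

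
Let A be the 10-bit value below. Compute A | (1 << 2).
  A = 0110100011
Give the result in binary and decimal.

Mask = 1 << 2 = 0000000100
Bit 2 of A is 0, so OR-ing with the mask flips it to 1.
  0110100011
| 0000000100
------------
  0110100111

Answer: 0110100111 (423)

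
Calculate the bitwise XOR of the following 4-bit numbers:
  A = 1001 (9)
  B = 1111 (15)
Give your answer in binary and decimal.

Apply ^ to each column (1 where bits differ):
  1001
^ 1111
------
  0110

Answer: 0110 (6)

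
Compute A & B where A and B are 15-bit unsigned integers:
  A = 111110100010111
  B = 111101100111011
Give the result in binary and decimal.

Apply & to each column (1 only where both bits are 1):
  111110100010111
& 111101100111011
-----------------
  111100100010011

Answer: 111100100010011 (30995)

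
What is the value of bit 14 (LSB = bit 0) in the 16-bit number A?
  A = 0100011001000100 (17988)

Bit 14 is the 15th from the right.
  0100011001000100
   ^
That bit is 1.

Answer: 1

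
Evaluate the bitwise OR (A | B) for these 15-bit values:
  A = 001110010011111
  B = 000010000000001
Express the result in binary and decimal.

Apply | to each column (1 where either bit is 1):
  001110010011111
| 000010000000001
-----------------
  001110010011111

Answer: 001110010011111 (7327)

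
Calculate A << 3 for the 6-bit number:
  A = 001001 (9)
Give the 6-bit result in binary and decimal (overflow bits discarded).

Shift left by 3: drop the top 3 bit(s), append 3 zero(s) on the right.
  001001  ->  discard [001], keep [001], append 000
= 001000

Answer: 001000 (8)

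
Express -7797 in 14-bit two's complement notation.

1. Binary of +7797:  01111001110101
2. Invert bits:     10000110001010
3. Add 1:           10000110001011

Answer: 10000110001011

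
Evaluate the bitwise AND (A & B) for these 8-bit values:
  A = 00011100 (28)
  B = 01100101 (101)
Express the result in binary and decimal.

Apply & to each column (1 only where both bits are 1):
  00011100
& 01100101
----------
  00000100

Answer: 00000100 (4)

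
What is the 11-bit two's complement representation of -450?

1. Binary of +450:  00111000010
2. Invert bits:     11000111101
3. Add 1:           11000111110

Answer: 11000111110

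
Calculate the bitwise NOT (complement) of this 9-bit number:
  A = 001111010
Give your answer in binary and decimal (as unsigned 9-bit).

Flip each bit (0->1, 1->0):
  001111010
  110000101

Answer: 110000101 (389)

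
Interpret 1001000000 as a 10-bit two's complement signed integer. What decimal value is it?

MSB is 1, so the value is negative. Find the magnitude:
1. Invert bits:  0110111111
2. Add 1:        0111000000  = 448
3. Apply sign:   -448

Answer: -448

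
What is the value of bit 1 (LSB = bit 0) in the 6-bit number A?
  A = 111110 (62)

Bit 1 is the 2nd from the right.
  111110
      ^
That bit is 1.

Answer: 1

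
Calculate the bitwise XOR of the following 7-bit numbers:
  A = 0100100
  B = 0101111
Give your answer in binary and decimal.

Apply ^ to each column (1 where bits differ):
  0100100
^ 0101111
---------
  0001011

Answer: 0001011 (11)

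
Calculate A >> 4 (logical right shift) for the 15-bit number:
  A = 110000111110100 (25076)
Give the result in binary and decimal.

Logical shift right by 4: drop the bottom 4 bit(s), prepend 4 zero(s) on the left.
  110000111110100  ->  keep [11000011111], discard [0100], prepend 0000
= 000011000011111

Answer: 000011000011111 (1567)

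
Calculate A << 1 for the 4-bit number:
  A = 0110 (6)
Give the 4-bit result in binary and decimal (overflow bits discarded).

Shift left by 1: drop the top 1 bit(s), append 1 zero(s) on the right.
  0110  ->  discard [0], keep [110], append 0
= 1100

Answer: 1100 (12)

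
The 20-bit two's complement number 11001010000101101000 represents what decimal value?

MSB is 1, so the value is negative. Find the magnitude:
1. Invert bits:  00110101111010010111
2. Add 1:        00110101111010011000  = 220824
3. Apply sign:   -220824

Answer: -220824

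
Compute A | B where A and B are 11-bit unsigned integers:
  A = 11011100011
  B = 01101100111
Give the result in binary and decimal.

Apply | to each column (1 where either bit is 1):
  11011100011
| 01101100111
-------------
  11111100111

Answer: 11111100111 (2023)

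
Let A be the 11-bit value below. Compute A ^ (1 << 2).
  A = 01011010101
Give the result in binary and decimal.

Mask = 1 << 2 = 00000000100
Bit 2 of A is 1; XOR with the mask flips it to 0.
  01011010101
^ 00000000100
-------------
  01011010001

Answer: 01011010001 (721)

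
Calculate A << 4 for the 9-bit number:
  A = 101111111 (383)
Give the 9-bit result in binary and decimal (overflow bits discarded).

Shift left by 4: drop the top 4 bit(s), append 4 zero(s) on the right.
  101111111  ->  discard [1011], keep [11111], append 0000
= 111110000

Answer: 111110000 (496)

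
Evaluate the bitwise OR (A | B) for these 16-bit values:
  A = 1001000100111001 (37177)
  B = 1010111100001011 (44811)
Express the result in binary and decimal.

Apply | to each column (1 where either bit is 1):
  1001000100111001
| 1010111100001011
------------------
  1011111100111011

Answer: 1011111100111011 (48955)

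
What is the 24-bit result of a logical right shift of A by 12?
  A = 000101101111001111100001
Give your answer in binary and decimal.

Logical shift right by 12: drop the bottom 12 bit(s), prepend 12 zero(s) on the left.
  000101101111001111100001  ->  keep [000101101111], discard [001111100001], prepend 000000000000
= 000000000000000101101111

Answer: 000000000000000101101111 (367)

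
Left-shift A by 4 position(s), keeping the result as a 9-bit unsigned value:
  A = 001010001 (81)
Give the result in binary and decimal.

Shift left by 4: drop the top 4 bit(s), append 4 zero(s) on the right.
  001010001  ->  discard [0010], keep [10001], append 0000
= 100010000

Answer: 100010000 (272)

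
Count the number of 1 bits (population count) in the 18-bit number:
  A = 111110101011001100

111110101011001100
1-bits at positions (from bit 0 = LSB): 2, 3, 6, 7, 9, 11, 13, 14, 15, 16, 17
Count = 11

Answer: 11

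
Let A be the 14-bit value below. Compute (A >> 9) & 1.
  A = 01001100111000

Bit 9 is the 10th from the right.
  01001100111000
      ^
That bit is 1.

Answer: 1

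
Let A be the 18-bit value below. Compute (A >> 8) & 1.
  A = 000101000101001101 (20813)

Bit 8 is the 9th from the right.
  000101000101001101
           ^
That bit is 1.

Answer: 1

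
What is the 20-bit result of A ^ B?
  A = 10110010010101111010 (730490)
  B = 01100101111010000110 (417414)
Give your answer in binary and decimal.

Apply ^ to each column (1 where bits differ):
  10110010010101111010
^ 01100101111010000110
----------------------
  11010111101111111100

Answer: 11010111101111111100 (883708)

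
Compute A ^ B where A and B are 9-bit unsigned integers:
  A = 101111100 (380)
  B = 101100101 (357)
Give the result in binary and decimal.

Apply ^ to each column (1 where bits differ):
  101111100
^ 101100101
-----------
  000011001

Answer: 000011001 (25)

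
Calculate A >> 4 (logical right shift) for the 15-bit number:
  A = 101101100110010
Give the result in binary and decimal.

Logical shift right by 4: drop the bottom 4 bit(s), prepend 4 zero(s) on the left.
  101101100110010  ->  keep [10110110011], discard [0010], prepend 0000
= 000010110110011

Answer: 000010110110011 (1459)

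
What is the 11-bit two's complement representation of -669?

1. Binary of +669:  01010011101
2. Invert bits:     10101100010
3. Add 1:           10101100011

Answer: 10101100011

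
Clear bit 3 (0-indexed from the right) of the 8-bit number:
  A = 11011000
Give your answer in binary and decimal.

Mask = ~(1 << 3) = 11110111
Bit 3 of A is 1, so AND-ing with the mask clears it to 0.
  11011000
& 11110111
----------
  11010000

Answer: 11010000 (208)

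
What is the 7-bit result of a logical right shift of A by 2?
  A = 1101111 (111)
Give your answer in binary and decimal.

Logical shift right by 2: drop the bottom 2 bit(s), prepend 2 zero(s) on the left.
  1101111  ->  keep [11011], discard [11], prepend 00
= 0011011

Answer: 0011011 (27)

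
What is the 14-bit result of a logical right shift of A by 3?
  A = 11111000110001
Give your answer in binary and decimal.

Logical shift right by 3: drop the bottom 3 bit(s), prepend 3 zero(s) on the left.
  11111000110001  ->  keep [11111000110], discard [001], prepend 000
= 00011111000110

Answer: 00011111000110 (1990)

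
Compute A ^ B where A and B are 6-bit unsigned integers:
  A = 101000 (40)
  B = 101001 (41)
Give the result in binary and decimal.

Apply ^ to each column (1 where bits differ):
  101000
^ 101001
--------
  000001

Answer: 000001 (1)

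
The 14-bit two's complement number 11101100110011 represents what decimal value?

MSB is 1, so the value is negative. Find the magnitude:
1. Invert bits:  00010011001100
2. Add 1:        00010011001101  = 1229
3. Apply sign:   -1229

Answer: -1229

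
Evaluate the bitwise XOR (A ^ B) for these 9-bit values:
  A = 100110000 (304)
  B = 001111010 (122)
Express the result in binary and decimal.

Apply ^ to each column (1 where bits differ):
  100110000
^ 001111010
-----------
  101001010

Answer: 101001010 (330)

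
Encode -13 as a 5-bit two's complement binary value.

1. Binary of +13:  01101
2. Invert bits:     10010
3. Add 1:           10011

Answer: 10011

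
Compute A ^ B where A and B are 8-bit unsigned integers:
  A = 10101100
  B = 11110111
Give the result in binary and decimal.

Apply ^ to each column (1 where bits differ):
  10101100
^ 11110111
----------
  01011011

Answer: 01011011 (91)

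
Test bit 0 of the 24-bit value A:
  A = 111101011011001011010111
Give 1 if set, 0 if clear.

Bit 0 is the 1st from the right.
  111101011011001011010111
                         ^
That bit is 1.

Answer: 1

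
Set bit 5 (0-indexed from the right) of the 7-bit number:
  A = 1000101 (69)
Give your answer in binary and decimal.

Mask = 1 << 5 = 0100000
Bit 5 of A is 0, so OR-ing with the mask flips it to 1.
  1000101
| 0100000
---------
  1100101

Answer: 1100101 (101)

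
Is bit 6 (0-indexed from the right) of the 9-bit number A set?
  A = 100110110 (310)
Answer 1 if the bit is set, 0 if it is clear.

Bit 6 is the 7th from the right.
  100110110
    ^
That bit is 0.

Answer: 0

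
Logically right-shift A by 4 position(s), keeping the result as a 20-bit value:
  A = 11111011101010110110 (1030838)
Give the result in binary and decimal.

Logical shift right by 4: drop the bottom 4 bit(s), prepend 4 zero(s) on the left.
  11111011101010110110  ->  keep [1111101110101011], discard [0110], prepend 0000
= 00001111101110101011

Answer: 00001111101110101011 (64427)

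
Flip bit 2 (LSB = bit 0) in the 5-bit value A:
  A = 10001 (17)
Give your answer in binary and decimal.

Mask = 1 << 2 = 00100
Bit 2 of A is 0; XOR with the mask flips it to 1.
  10001
^ 00100
-------
  10101

Answer: 10101 (21)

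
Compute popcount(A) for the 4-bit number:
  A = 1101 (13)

1101
1-bits at positions (from bit 0 = LSB): 0, 2, 3
Count = 3

Answer: 3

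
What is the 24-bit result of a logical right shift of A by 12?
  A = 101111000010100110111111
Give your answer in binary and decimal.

Logical shift right by 12: drop the bottom 12 bit(s), prepend 12 zero(s) on the left.
  101111000010100110111111  ->  keep [101111000010], discard [100110111111], prepend 000000000000
= 000000000000101111000010

Answer: 000000000000101111000010 (3010)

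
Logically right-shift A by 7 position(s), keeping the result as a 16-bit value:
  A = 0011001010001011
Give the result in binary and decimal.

Logical shift right by 7: drop the bottom 7 bit(s), prepend 7 zero(s) on the left.
  0011001010001011  ->  keep [001100101], discard [0001011], prepend 0000000
= 0000000001100101

Answer: 0000000001100101 (101)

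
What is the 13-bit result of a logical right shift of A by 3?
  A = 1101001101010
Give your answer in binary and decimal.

Logical shift right by 3: drop the bottom 3 bit(s), prepend 3 zero(s) on the left.
  1101001101010  ->  keep [1101001101], discard [010], prepend 000
= 0001101001101

Answer: 0001101001101 (845)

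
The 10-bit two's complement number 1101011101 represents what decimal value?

MSB is 1, so the value is negative. Find the magnitude:
1. Invert bits:  0010100010
2. Add 1:        0010100011  = 163
3. Apply sign:   -163

Answer: -163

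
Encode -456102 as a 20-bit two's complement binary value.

1. Binary of +456102:  01101111010110100110
2. Invert bits:     10010000101001011001
3. Add 1:           10010000101001011010

Answer: 10010000101001011010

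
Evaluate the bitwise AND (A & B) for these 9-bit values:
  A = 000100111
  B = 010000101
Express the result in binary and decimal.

Apply & to each column (1 only where both bits are 1):
  000100111
& 010000101
-----------
  000000101

Answer: 000000101 (5)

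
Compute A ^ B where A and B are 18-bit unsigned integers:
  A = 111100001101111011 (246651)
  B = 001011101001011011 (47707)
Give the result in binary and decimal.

Apply ^ to each column (1 where bits differ):
  111100001101111011
^ 001011101001011011
--------------------
  110111100100100000

Answer: 110111100100100000 (227616)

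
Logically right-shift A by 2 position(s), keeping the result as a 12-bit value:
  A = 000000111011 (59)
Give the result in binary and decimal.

Logical shift right by 2: drop the bottom 2 bit(s), prepend 2 zero(s) on the left.
  000000111011  ->  keep [0000001110], discard [11], prepend 00
= 000000001110

Answer: 000000001110 (14)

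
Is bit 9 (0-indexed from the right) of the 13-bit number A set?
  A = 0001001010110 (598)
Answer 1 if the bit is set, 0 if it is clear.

Bit 9 is the 10th from the right.
  0001001010110
     ^
That bit is 1.

Answer: 1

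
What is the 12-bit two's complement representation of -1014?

1. Binary of +1014:  001111110110
2. Invert bits:     110000001001
3. Add 1:           110000001010

Answer: 110000001010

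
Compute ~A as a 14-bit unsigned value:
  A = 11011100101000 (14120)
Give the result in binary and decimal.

Flip each bit (0->1, 1->0):
  11011100101000
  00100011010111

Answer: 00100011010111 (2263)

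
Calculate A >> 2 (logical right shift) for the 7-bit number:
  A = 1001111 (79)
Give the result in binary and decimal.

Logical shift right by 2: drop the bottom 2 bit(s), prepend 2 zero(s) on the left.
  1001111  ->  keep [10011], discard [11], prepend 00
= 0010011

Answer: 0010011 (19)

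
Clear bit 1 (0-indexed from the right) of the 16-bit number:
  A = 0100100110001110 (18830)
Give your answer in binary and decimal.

Mask = ~(1 << 1) = 1111111111111101
Bit 1 of A is 1, so AND-ing with the mask clears it to 0.
  0100100110001110
& 1111111111111101
------------------
  0100100110001100

Answer: 0100100110001100 (18828)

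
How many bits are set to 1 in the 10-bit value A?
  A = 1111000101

1111000101
1-bits at positions (from bit 0 = LSB): 0, 2, 6, 7, 8, 9
Count = 6

Answer: 6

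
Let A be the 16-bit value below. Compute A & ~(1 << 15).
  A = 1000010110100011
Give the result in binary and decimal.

Mask = ~(1 << 15) = 0111111111111111
Bit 15 of A is 1, so AND-ing with the mask clears it to 0.
  1000010110100011
& 0111111111111111
------------------
  0000010110100011

Answer: 0000010110100011 (1443)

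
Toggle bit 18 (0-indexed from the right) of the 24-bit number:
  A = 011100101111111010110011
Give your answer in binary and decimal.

Mask = 1 << 18 = 000001000000000000000000
Bit 18 of A is 0; XOR with the mask flips it to 1.
  011100101111111010110011
^ 000001000000000000000000
--------------------------
  011101101111111010110011

Answer: 011101101111111010110011 (7798451)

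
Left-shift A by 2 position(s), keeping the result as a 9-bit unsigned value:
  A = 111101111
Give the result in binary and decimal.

Shift left by 2: drop the top 2 bit(s), append 2 zero(s) on the right.
  111101111  ->  discard [11], keep [1101111], append 00
= 110111100

Answer: 110111100 (444)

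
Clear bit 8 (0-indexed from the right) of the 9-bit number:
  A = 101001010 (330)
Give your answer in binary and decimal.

Mask = ~(1 << 8) = 011111111
Bit 8 of A is 1, so AND-ing with the mask clears it to 0.
  101001010
& 011111111
-----------
  001001010

Answer: 001001010 (74)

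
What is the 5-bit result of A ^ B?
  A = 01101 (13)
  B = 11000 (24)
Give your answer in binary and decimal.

Apply ^ to each column (1 where bits differ):
  01101
^ 11000
-------
  10101

Answer: 10101 (21)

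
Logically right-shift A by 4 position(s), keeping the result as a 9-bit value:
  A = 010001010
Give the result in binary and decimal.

Logical shift right by 4: drop the bottom 4 bit(s), prepend 4 zero(s) on the left.
  010001010  ->  keep [01000], discard [1010], prepend 0000
= 000001000

Answer: 000001000 (8)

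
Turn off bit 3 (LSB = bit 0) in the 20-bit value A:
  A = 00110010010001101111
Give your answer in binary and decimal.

Mask = ~(1 << 3) = 11111111111111110111
Bit 3 of A is 1, so AND-ing with the mask clears it to 0.
  00110010010001101111
& 11111111111111110111
----------------------
  00110010010001100111

Answer: 00110010010001100111 (205927)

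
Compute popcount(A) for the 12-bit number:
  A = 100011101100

100011101100
1-bits at positions (from bit 0 = LSB): 2, 3, 5, 6, 7, 11
Count = 6

Answer: 6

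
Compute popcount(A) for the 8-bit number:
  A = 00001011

00001011
1-bits at positions (from bit 0 = LSB): 0, 1, 3
Count = 3

Answer: 3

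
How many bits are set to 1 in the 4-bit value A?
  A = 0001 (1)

0001
1-bits at positions (from bit 0 = LSB): 0
Count = 1

Answer: 1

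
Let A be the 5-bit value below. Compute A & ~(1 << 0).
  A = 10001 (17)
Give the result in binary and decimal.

Mask = ~(1 << 0) = 11110
Bit 0 of A is 1, so AND-ing with the mask clears it to 0.
  10001
& 11110
-------
  10000

Answer: 10000 (16)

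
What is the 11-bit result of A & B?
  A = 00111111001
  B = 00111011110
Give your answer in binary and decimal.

Apply & to each column (1 only where both bits are 1):
  00111111001
& 00111011110
-------------
  00111011000

Answer: 00111011000 (472)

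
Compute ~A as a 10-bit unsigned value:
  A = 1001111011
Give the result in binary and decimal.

Flip each bit (0->1, 1->0):
  1001111011
  0110000100

Answer: 0110000100 (388)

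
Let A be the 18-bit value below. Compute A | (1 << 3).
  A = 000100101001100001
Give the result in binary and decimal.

Mask = 1 << 3 = 000000000000001000
Bit 3 of A is 0, so OR-ing with the mask flips it to 1.
  000100101001100001
| 000000000000001000
--------------------
  000100101001101001

Answer: 000100101001101001 (19049)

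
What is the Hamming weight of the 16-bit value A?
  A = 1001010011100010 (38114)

1001010011100010
1-bits at positions (from bit 0 = LSB): 1, 5, 6, 7, 10, 12, 15
Count = 7

Answer: 7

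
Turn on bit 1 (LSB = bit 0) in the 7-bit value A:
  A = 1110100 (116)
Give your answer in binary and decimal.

Mask = 1 << 1 = 0000010
Bit 1 of A is 0, so OR-ing with the mask flips it to 1.
  1110100
| 0000010
---------
  1110110

Answer: 1110110 (118)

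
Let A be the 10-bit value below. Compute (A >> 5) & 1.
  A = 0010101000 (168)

Bit 5 is the 6th from the right.
  0010101000
      ^
That bit is 1.

Answer: 1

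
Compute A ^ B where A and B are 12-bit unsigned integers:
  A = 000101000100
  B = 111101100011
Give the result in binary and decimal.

Apply ^ to each column (1 where bits differ):
  000101000100
^ 111101100011
--------------
  111000100111

Answer: 111000100111 (3623)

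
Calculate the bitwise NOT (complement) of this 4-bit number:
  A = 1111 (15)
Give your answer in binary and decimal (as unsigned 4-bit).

Flip each bit (0->1, 1->0):
  1111
  0000

Answer: 0000 (0)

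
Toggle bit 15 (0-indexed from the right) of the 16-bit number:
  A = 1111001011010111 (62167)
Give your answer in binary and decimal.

Mask = 1 << 15 = 1000000000000000
Bit 15 of A is 1; XOR with the mask flips it to 0.
  1111001011010111
^ 1000000000000000
------------------
  0111001011010111

Answer: 0111001011010111 (29399)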